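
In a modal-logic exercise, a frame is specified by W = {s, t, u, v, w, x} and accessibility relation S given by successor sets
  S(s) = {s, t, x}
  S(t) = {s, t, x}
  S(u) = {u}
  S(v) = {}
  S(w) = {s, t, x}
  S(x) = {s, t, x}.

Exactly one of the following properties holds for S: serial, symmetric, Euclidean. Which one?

Serial: no — v has no S-successor.
Symmetric: no — w S s but not s S w.
Euclidean: yes — any two successors of a common world are S-related.
Only Euclidean holds.

Euclidean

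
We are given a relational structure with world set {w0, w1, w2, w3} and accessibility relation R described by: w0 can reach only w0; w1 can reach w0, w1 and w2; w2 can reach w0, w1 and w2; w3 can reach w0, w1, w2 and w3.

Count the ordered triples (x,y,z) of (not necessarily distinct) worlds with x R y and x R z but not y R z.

9

Enumerating: (w1,w0,w1), (w1,w0,w2), (w2,w0,w1), (w2,w0,w2), (w3,w0,w1), (w3,w0,w2), (w3,w0,w3), (w3,w1,w3), (w3,w2,w3).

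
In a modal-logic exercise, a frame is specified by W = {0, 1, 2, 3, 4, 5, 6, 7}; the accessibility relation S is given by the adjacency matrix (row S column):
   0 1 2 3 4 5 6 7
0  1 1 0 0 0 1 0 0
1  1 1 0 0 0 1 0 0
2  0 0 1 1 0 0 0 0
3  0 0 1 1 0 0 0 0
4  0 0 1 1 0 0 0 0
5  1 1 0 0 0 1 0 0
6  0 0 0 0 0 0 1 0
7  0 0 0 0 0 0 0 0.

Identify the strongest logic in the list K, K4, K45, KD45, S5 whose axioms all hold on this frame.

Transitive (axiom 4): yes — every two-step S-path is closed by a direct edge.
Euclidean (axiom 5): yes — any two successors of a common world are S-related.
Serial (axiom D): no — 7 has no S-successor.
Reflexive (axiom T): no — 4 is not related to itself.
So F validates K, K4, K45; KD45 would additionally require S to be serial. The strongest is K45.

K45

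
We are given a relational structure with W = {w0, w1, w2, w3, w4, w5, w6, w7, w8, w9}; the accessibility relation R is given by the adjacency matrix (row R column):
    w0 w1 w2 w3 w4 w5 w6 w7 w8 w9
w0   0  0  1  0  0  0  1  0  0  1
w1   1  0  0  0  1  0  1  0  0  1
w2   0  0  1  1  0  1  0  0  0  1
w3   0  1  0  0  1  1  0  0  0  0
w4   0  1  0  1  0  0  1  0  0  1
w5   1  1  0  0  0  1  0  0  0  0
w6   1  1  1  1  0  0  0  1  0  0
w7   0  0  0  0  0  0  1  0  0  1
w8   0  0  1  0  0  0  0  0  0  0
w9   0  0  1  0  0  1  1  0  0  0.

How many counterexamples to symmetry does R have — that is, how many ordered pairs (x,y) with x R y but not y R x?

18

Enumerating: (w0,w2), (w0,w9), (w1,w0), (w1,w9), (w2,w3), (w2,w5), (w3,w1), (w3,w5), (w4,w6), (w4,w9), (w5,w0), (w5,w1), (w6,w2), (w6,w3), (w7,w9), (w8,w2), (w9,w5), (w9,w6).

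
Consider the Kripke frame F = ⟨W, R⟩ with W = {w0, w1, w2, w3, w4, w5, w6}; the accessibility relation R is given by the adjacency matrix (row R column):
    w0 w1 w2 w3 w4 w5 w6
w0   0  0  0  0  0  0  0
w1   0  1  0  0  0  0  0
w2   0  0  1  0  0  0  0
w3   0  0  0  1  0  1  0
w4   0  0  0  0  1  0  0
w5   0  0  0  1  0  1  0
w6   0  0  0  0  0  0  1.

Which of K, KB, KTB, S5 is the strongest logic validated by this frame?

Symmetric (axiom B): yes — every pair in R has its reverse in R.
Reflexive (axiom T): no — w0 is not related to itself.
Euclidean (axiom 5): yes — any two successors of a common world are R-related.
So F validates K, KB; KTB would additionally require R to be reflexive. The strongest is KB.

KB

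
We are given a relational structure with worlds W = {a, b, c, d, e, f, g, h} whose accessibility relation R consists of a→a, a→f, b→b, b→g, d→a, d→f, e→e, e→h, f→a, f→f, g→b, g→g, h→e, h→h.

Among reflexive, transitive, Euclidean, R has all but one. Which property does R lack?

reflexive

Reflexive: no — c is not related to itself.
Transitive: yes — every two-step R-path is closed by a direct edge.
Euclidean: yes — any two successors of a common world are R-related.
Only reflexive fails.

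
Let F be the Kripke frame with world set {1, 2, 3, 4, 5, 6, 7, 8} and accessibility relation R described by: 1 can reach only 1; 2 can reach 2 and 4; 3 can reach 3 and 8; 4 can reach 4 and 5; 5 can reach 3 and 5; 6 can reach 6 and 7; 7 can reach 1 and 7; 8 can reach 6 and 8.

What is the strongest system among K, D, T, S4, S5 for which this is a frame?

Serial (axiom D): yes — every world has a successor (e.g. 1 R 1).
Reflexive (axiom T): yes — every world is R-related to itself.
Transitive (axiom 4): no — 2 R 4 and 4 R 5, but not 2 R 5.
Euclidean (axiom 5): no — 2 R 4 and 2 R 2, but not 4 R 2.
So F validates K, D, T; S4 would additionally require R to be transitive. The strongest is T.

T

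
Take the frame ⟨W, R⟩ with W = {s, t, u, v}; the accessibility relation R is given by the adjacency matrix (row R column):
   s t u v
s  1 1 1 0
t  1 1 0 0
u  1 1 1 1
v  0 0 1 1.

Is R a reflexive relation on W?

Reflexive: yes — every world is R-related to itself.

Yes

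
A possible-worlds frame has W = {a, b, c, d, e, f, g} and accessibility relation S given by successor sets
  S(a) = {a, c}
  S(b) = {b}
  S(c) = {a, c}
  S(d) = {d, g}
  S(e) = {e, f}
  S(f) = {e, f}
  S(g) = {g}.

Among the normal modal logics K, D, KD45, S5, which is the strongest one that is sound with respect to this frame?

D

Serial (axiom D): yes — every world has a successor (e.g. a S a).
Euclidean (axiom 5): no — d S g and d S d, but not g S d.
Transitive (axiom 4): yes — every two-step S-path is closed by a direct edge.
Reflexive (axiom T): yes — every world is S-related to itself.
So F validates K, D; KD45 would additionally require S to be Euclidean. The strongest is D.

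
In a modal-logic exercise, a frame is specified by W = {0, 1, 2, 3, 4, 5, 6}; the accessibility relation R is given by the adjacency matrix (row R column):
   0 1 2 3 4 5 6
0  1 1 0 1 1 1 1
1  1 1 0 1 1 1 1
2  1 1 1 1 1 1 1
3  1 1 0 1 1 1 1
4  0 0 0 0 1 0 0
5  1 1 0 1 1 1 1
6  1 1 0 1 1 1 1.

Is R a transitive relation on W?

Yes

Transitive: yes — every two-step R-path is closed by a direct edge.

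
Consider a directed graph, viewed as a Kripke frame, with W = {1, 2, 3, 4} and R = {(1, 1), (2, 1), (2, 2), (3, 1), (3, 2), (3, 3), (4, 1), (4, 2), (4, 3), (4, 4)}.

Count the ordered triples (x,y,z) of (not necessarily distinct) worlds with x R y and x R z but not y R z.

10

Enumerating: (2,1,2), (3,1,2), (3,1,3), (3,2,3), (4,1,2), (4,1,3), (4,1,4), (4,2,3), (4,2,4), (4,3,4).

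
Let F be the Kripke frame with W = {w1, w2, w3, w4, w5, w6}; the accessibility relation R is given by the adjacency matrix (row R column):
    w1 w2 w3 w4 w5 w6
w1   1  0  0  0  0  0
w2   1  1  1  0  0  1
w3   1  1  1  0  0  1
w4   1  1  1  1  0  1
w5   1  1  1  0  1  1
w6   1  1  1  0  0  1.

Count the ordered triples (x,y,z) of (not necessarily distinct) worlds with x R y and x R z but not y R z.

23

Enumerating: (w2,w1,w2), (w2,w1,w3), (w2,w1,w6), (w3,w1,w2), (w3,w1,w3), (w3,w1,w6), (w4,w1,w2), (w4,w1,w3), (w4,w1,w4), (w4,w1,w6), (w4,w2,w4), (w4,w3,w4), … and 11 more.
Total: 23.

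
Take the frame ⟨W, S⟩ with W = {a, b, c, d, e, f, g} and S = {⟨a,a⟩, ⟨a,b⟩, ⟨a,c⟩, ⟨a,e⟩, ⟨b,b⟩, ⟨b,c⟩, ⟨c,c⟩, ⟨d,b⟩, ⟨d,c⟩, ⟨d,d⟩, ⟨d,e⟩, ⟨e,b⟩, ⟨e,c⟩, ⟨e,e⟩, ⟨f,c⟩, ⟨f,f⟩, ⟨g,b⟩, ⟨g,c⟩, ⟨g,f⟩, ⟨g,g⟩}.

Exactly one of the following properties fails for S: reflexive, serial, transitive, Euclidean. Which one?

Reflexive: yes — every world is S-related to itself.
Serial: yes — every world has a successor (e.g. a S a).
Transitive: yes — every two-step S-path is closed by a direct edge.
Euclidean: no — a S b and a S e, but not b S e.
Only Euclidean fails.

Euclidean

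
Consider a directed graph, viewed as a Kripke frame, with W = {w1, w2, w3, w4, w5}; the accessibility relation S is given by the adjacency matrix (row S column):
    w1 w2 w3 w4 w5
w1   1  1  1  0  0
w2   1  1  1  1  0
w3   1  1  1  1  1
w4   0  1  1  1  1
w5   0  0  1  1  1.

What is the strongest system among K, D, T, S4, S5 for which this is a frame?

T

Serial (axiom D): yes — every world has a successor (e.g. w1 S w1).
Reflexive (axiom T): yes — every world is S-related to itself.
Transitive (axiom 4): no — w1 S w2 and w2 S w4, but not w1 S w4.
Euclidean (axiom 5): no — w2 S w1 and w2 S w4, but not w1 S w4.
So F validates K, D, T; S4 would additionally require S to be transitive. The strongest is T.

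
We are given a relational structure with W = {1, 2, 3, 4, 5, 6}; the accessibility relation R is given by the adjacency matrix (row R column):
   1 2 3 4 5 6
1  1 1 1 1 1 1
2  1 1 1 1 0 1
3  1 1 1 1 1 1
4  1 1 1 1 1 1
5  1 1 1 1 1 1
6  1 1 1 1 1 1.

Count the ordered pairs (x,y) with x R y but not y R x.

Enumerating: (5,2).

1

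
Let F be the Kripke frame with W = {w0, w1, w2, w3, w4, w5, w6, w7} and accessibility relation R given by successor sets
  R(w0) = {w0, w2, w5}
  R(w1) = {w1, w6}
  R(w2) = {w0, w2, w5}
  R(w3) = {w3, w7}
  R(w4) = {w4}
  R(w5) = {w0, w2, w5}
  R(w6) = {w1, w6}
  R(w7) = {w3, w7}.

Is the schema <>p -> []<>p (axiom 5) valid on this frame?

By correspondence theory, 5 is valid on a frame iff R is Euclidean.
Euclidean: yes — any two successors of a common world are R-related.

Yes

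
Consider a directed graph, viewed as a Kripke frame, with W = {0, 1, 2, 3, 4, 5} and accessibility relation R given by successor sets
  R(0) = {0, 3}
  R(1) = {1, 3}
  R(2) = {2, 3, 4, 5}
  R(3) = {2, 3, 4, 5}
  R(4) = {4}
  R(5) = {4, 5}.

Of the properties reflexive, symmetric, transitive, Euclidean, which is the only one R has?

Reflexive: yes — every world is R-related to itself.
Symmetric: no — 0 R 3 but not 3 R 0.
Transitive: no — 0 R 3 and 3 R 2, but not 0 R 2.
Euclidean: no — 2 R 4 and 2 R 3, but not 4 R 3.
Only reflexive holds.

reflexive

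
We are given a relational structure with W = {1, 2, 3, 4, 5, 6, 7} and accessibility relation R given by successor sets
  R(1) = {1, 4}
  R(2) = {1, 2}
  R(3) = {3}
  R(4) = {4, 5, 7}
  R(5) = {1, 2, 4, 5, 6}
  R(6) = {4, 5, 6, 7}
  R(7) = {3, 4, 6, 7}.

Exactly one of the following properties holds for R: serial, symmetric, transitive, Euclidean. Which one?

Serial: yes — every world has a successor (e.g. 1 R 1).
Symmetric: no — 1 R 4 but not 4 R 1.
Transitive: no — 1 R 4 and 4 R 5, but not 1 R 5.
Euclidean: no — 4 R 5 and 4 R 7, but not 5 R 7.
Only serial holds.

serial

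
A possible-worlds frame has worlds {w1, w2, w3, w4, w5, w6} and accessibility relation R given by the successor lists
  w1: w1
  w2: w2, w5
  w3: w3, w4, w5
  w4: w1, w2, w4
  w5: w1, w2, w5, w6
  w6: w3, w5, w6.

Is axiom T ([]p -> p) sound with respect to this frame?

By correspondence theory, T is valid on a frame iff R is reflexive.
Reflexive: yes — every world is R-related to itself.

Yes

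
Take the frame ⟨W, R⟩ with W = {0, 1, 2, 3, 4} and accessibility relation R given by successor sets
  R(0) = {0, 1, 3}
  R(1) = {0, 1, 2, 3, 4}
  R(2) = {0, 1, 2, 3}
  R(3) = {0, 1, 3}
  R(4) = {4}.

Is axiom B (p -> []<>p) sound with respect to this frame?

No

Axiom B corresponds to the accessibility relation being symmetric.
Symmetric: no — 1 R 4 but not 4 R 1.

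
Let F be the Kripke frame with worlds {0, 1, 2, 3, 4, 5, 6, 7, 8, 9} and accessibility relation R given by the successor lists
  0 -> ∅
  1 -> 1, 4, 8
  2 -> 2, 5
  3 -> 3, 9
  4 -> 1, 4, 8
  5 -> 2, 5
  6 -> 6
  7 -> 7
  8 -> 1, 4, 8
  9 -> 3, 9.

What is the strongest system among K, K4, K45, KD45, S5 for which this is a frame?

Transitive (axiom 4): yes — every two-step R-path is closed by a direct edge.
Euclidean (axiom 5): yes — any two successors of a common world are R-related.
Serial (axiom D): no — 0 has no R-successor.
Reflexive (axiom T): no — 0 is not related to itself.
So F validates K, K4, K45; KD45 would additionally require R to be serial. The strongest is K45.

K45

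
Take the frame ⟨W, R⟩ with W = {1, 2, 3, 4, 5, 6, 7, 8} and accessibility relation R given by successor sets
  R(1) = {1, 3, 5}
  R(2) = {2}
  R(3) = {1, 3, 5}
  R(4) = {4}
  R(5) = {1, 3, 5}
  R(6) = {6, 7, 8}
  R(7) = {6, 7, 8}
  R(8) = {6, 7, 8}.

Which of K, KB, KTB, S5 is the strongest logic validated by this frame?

Symmetric (axiom B): yes — every pair in R has its reverse in R.
Reflexive (axiom T): yes — every world is R-related to itself.
Euclidean (axiom 5): yes — any two successors of a common world are R-related.
So F validates K, KB, KTB, S5. The strongest is S5.

S5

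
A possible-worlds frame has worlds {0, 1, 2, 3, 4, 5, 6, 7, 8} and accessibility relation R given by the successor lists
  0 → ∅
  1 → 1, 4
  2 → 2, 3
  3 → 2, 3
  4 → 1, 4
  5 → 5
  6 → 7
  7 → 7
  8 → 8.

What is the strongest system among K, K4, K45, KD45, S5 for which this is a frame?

Transitive (axiom 4): yes — every two-step R-path is closed by a direct edge.
Euclidean (axiom 5): yes — any two successors of a common world are R-related.
Serial (axiom D): no — 0 has no R-successor.
Reflexive (axiom T): no — 0 is not related to itself.
So F validates K, K4, K45; KD45 would additionally require R to be serial. The strongest is K45.

K45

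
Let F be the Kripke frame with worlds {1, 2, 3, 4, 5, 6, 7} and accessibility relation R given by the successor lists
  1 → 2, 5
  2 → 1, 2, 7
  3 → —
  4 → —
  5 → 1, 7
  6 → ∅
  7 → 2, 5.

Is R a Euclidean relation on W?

No

Euclidean: no — 1 R 2 and 1 R 5, but not 2 R 5.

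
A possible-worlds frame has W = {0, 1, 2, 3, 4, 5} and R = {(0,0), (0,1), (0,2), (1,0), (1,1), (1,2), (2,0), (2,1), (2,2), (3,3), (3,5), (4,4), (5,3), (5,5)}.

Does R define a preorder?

Reflexive: yes — every world is R-related to itself.
Transitive: yes — every two-step R-path is closed by a direct edge.
So R is a preorder.

Yes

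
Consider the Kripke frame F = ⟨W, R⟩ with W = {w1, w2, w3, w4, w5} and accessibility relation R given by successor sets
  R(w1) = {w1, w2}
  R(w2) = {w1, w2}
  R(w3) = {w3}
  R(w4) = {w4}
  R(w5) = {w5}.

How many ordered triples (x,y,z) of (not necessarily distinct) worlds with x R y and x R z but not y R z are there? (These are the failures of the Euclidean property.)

0

R is Euclidean; there are no such tuples.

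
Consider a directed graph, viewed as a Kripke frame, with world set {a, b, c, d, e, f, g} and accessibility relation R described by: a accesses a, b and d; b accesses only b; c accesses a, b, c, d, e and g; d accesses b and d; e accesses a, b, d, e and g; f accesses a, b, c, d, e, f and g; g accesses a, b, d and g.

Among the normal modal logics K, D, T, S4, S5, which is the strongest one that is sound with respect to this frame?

S4

Serial (axiom D): yes — every world has a successor (e.g. a R a).
Reflexive (axiom T): yes — every world is R-related to itself.
Transitive (axiom 4): yes — every two-step R-path is closed by a direct edge.
Euclidean (axiom 5): no — a R b and a R d, but not b R d.
So F validates K, D, T, S4; S5 would additionally require R to be Euclidean. The strongest is S4.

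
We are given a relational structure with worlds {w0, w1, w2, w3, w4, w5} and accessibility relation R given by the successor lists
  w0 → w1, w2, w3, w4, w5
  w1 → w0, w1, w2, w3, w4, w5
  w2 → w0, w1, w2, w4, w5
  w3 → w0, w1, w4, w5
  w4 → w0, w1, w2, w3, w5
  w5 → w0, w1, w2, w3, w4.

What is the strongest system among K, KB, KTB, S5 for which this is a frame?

KB

Symmetric (axiom B): yes — every pair in R has its reverse in R.
Reflexive (axiom T): no — w0 is not related to itself.
Euclidean (axiom 5): no — w0 R w2 and w0 R w3, but not w2 R w3.
So F validates K, KB; KTB would additionally require R to be reflexive. The strongest is KB.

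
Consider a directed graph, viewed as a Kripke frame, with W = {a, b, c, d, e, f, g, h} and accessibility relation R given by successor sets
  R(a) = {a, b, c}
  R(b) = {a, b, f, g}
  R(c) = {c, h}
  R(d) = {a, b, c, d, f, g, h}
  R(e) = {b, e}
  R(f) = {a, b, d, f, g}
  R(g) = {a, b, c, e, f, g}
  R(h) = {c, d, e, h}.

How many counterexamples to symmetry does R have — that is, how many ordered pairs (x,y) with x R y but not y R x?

Enumerating: (a,c), (d,a), (d,b), (d,c), (d,g), (e,b), (f,a), (g,a), (g,c), (g,e), (h,e).

11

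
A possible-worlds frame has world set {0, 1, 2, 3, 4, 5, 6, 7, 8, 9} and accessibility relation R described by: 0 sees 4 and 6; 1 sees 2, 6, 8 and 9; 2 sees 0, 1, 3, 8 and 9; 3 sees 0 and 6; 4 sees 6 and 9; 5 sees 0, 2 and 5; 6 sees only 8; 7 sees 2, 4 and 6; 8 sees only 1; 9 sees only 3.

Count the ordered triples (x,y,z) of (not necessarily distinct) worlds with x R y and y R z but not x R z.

36

Enumerating: (0,4,9), (0,6,8), (1,2,0), (1,2,1), (1,2,3), (1,8,1), (1,9,3), (2,0,4), (2,0,6), (2,1,2), (2,1,6), (2,3,6), … and 24 more.
Total: 36.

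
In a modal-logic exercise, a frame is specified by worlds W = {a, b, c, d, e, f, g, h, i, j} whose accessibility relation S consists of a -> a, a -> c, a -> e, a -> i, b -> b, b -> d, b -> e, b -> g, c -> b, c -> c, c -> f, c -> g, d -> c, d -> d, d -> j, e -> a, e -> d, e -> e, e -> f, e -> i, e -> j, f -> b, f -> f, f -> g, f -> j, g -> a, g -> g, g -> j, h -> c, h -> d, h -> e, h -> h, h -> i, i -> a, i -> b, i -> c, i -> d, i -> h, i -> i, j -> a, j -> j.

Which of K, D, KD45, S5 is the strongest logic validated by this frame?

D

Serial (axiom D): yes — every world has a successor (e.g. a S a).
Euclidean (axiom 5): no — a S c and a S e, but not c S e.
Transitive (axiom 4): no — a S c and c S b, but not a S b.
Reflexive (axiom T): yes — every world is S-related to itself.
So F validates K, D; KD45 would additionally require S to be Euclidean and transitive. The strongest is D.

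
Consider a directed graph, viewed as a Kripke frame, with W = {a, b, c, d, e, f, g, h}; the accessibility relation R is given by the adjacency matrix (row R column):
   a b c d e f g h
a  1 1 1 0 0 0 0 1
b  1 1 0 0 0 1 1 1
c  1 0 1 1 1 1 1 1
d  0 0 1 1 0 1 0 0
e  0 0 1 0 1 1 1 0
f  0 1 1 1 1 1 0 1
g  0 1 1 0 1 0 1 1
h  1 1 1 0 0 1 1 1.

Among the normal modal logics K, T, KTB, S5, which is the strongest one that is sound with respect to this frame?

Reflexive (axiom T): yes — every world is R-related to itself.
Symmetric (axiom B): yes — every pair in R has its reverse in R.
Euclidean (axiom 5): no — a R b and a R c, but not b R c.
So F validates K, T, KTB; S5 would additionally require R to be Euclidean. The strongest is KTB.

KTB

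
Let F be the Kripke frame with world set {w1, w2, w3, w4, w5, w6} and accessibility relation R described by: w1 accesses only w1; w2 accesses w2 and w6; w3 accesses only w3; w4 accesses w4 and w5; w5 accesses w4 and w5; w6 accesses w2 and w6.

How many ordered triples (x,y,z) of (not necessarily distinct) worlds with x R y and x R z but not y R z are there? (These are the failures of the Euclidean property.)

0

R is Euclidean; there are no such tuples.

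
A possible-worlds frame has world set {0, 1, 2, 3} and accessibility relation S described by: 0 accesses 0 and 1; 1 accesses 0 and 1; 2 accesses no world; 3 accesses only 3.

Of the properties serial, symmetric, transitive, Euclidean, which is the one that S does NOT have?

Serial: no — 2 has no S-successor.
Symmetric: yes — every pair in S has its reverse in S.
Transitive: yes — every two-step S-path is closed by a direct edge.
Euclidean: yes — any two successors of a common world are S-related.
Only serial fails.

serial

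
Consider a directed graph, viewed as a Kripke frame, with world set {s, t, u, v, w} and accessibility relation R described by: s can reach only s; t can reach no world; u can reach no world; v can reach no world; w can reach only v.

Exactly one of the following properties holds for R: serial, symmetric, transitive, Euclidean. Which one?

Serial: no — t has no R-successor.
Symmetric: no — w R v but not v R w.
Transitive: yes — every two-step R-path is closed by a direct edge.
Euclidean: no — w R v and w R v, but not v R v.
Only transitive holds.

transitive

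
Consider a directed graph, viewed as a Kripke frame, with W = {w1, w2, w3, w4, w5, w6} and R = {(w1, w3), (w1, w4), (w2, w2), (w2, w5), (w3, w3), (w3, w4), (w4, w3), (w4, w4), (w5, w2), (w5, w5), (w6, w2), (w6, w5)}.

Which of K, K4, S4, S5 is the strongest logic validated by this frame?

K4

Transitive (axiom 4): yes — every two-step R-path is closed by a direct edge.
Reflexive (axiom T): no — w1 is not related to itself.
Euclidean (axiom 5): yes — any two successors of a common world are R-related.
So F validates K, K4; S4 would additionally require R to be reflexive. The strongest is K4.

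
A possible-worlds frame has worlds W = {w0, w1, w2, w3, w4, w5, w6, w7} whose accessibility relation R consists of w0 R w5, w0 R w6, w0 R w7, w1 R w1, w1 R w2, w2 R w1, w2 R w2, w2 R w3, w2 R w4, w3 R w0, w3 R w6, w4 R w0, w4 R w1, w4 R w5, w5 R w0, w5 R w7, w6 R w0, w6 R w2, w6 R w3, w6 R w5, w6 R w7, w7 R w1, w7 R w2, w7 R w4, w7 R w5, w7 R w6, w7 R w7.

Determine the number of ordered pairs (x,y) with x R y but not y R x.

Enumerating: (w0,w7), (w2,w3), (w2,w4), (w3,w0), (w4,w0), (w4,w1), (w4,w5), (w6,w2), (w6,w5), (w7,w1), (w7,w2), (w7,w4).

12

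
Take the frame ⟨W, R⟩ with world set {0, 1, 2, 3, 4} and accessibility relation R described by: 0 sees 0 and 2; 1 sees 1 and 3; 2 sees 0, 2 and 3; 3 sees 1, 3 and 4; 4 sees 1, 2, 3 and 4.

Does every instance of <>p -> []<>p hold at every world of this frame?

By correspondence theory, 5 is valid on a frame iff R is Euclidean.
Euclidean: no — 2 R 0 and 2 R 3, but not 0 R 3.

No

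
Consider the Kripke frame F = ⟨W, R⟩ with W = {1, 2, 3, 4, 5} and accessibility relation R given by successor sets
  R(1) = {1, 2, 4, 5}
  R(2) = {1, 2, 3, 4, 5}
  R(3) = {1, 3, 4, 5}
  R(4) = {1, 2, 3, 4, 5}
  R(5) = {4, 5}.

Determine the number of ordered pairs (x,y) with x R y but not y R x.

5

Enumerating: (1,5), (2,3), (2,5), (3,1), (3,5).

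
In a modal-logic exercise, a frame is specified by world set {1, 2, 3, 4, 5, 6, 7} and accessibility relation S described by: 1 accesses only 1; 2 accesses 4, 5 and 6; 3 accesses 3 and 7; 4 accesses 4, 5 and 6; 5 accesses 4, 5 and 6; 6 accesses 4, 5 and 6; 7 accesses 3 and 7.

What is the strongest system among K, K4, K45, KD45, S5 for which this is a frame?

Transitive (axiom 4): yes — every two-step S-path is closed by a direct edge.
Euclidean (axiom 5): yes — any two successors of a common world are S-related.
Serial (axiom D): yes — every world has a successor (e.g. 1 S 1).
Reflexive (axiom T): no — 2 is not related to itself.
So F validates K, K4, K45, KD45; S5 would additionally require S to be reflexive. The strongest is KD45.

KD45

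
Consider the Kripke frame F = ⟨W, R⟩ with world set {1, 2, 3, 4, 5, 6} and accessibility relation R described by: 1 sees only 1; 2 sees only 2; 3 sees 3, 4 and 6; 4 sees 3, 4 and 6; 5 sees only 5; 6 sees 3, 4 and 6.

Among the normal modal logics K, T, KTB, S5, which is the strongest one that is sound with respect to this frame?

Reflexive (axiom T): yes — every world is R-related to itself.
Symmetric (axiom B): yes — every pair in R has its reverse in R.
Euclidean (axiom 5): yes — any two successors of a common world are R-related.
So F validates K, T, KTB, S5. The strongest is S5.

S5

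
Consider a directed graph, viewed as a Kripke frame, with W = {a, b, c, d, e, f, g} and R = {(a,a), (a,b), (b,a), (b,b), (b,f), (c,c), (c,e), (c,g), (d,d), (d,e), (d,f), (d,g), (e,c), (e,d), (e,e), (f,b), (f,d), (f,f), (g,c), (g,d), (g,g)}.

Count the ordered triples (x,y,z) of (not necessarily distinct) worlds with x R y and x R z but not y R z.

Enumerating: (b,a,f), (b,f,a), (c,e,g), (c,g,e), (d,e,f), (d,e,g), (d,f,e), (d,f,g), (d,g,e), (d,g,f), (e,c,d), (e,d,c), (f,b,d), (f,d,b), (g,c,d), (g,d,c).

16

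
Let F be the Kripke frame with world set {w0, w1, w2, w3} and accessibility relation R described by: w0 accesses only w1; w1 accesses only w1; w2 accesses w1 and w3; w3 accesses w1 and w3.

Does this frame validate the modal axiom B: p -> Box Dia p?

No

The schema B characterises exactly the symmetric frames.
Symmetric: no — w0 R w1 but not w1 R w0.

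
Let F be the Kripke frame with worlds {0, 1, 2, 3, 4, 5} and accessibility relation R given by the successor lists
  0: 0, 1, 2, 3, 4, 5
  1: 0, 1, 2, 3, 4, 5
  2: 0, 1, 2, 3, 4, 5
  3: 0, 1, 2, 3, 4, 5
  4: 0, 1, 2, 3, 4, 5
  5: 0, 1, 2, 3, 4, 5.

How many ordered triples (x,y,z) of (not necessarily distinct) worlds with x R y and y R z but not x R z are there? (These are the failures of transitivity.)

R is transitive; there are no such tuples.

0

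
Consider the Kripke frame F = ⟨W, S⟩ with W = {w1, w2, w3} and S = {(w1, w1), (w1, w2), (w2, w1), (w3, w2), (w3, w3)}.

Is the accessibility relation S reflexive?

No

Reflexive: no — w2 is not related to itself.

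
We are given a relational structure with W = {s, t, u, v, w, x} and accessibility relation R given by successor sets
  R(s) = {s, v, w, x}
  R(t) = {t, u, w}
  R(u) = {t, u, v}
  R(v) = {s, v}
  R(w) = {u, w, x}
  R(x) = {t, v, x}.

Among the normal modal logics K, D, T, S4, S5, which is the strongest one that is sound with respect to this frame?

Serial (axiom D): yes — every world has a successor (e.g. s R s).
Reflexive (axiom T): yes — every world is R-related to itself.
Transitive (axiom 4): no — s R w and w R u, but not s R u.
Euclidean (axiom 5): no — s R v and s R w, but not v R w.
So F validates K, D, T; S4 would additionally require R to be transitive. The strongest is T.

T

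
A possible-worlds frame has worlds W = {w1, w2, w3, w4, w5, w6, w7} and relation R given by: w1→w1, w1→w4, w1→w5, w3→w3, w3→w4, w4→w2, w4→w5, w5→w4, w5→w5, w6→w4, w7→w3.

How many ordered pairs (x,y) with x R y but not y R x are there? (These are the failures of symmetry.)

6

Enumerating: (w1,w4), (w1,w5), (w3,w4), (w4,w2), (w6,w4), (w7,w3).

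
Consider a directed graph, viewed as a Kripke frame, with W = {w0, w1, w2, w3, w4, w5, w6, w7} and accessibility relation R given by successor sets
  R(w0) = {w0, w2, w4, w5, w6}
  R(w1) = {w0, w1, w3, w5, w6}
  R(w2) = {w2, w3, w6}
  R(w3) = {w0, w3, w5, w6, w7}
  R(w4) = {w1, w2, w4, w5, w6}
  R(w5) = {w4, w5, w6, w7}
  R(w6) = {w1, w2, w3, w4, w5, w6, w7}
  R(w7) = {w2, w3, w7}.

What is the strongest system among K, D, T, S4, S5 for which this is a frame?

T

Serial (axiom D): yes — every world has a successor (e.g. w0 R w0).
Reflexive (axiom T): yes — every world is R-related to itself.
Transitive (axiom 4): no — w0 R w2 and w2 R w3, but not w0 R w3.
Euclidean (axiom 5): no — w0 R w2 and w0 R w4, but not w2 R w4.
So F validates K, D, T; S4 would additionally require R to be transitive. The strongest is T.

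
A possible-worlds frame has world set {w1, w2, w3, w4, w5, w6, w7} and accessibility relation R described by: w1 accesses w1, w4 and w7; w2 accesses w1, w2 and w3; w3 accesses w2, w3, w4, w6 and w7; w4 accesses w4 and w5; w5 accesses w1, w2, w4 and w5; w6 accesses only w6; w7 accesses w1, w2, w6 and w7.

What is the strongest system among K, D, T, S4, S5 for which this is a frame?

T

Serial (axiom D): yes — every world has a successor (e.g. w1 R w1).
Reflexive (axiom T): yes — every world is R-related to itself.
Transitive (axiom 4): no — w1 R w4 and w4 R w5, but not w1 R w5.
Euclidean (axiom 5): no — w1 R w4 and w1 R w7, but not w4 R w7.
So F validates K, D, T; S4 would additionally require R to be transitive. The strongest is T.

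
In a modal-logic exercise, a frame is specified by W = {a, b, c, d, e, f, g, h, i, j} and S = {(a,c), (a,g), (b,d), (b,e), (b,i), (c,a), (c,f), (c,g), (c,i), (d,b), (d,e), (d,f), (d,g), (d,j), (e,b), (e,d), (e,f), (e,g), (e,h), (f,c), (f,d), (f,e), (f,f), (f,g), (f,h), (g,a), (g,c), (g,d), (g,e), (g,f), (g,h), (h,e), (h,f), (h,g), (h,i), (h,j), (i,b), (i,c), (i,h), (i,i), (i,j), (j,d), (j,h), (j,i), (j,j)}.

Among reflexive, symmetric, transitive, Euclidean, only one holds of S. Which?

symmetric

Reflexive: no — a is not related to itself.
Symmetric: yes — every pair in S has its reverse in S.
Transitive: no — a S c and c S f, but not a S f.
Euclidean: no — b S d and b S i, but not d S i.
Only symmetric holds.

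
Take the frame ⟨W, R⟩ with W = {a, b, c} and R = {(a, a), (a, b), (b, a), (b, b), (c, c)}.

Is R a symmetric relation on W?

Yes

Symmetric: yes — every pair in R has its reverse in R.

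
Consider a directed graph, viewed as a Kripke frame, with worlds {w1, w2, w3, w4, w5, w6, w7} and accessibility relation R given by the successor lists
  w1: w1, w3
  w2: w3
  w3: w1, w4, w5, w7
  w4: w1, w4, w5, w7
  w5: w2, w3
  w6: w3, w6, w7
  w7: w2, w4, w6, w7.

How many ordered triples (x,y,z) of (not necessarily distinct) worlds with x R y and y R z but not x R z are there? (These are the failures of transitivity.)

30

Enumerating: (w1,w3,w4), (w1,w3,w5), (w1,w3,w7), (w2,w3,w1), (w2,w3,w4), (w2,w3,w5), (w2,w3,w7), (w3,w1,w3), (w3,w5,w2), (w3,w5,w3), (w3,w7,w2), (w3,w7,w6), … and 18 more.
Total: 30.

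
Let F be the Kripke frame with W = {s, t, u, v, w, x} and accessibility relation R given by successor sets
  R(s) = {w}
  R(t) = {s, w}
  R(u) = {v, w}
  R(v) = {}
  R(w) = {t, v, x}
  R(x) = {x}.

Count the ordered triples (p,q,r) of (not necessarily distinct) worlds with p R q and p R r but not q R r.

15

Enumerating: (s,w,w), (t,s,s), (t,w,s), (t,w,w), (u,v,v), (u,v,w), (u,w,w), (w,t,t), (w,t,v), (w,t,x), (w,v,t), (w,v,v), (w,v,x), (w,x,t), (w,x,v).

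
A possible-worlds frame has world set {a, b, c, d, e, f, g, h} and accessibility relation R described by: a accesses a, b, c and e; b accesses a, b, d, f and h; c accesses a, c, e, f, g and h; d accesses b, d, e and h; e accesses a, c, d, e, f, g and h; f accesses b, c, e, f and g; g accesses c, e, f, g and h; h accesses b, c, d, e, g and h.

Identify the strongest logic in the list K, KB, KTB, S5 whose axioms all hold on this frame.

KTB

Symmetric (axiom B): yes — every pair in R has its reverse in R.
Reflexive (axiom T): yes — every world is R-related to itself.
Euclidean (axiom 5): no — a R b and a R c, but not b R c.
So F validates K, KB, KTB; S5 would additionally require R to be Euclidean. The strongest is KTB.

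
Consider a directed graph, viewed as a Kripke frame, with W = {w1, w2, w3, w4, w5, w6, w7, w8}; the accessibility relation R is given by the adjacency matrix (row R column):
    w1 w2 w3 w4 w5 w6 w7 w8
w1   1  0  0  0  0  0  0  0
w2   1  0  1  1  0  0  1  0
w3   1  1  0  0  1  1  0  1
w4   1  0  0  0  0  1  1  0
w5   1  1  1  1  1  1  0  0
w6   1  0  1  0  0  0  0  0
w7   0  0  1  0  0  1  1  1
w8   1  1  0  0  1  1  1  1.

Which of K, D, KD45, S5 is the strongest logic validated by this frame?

D

Serial (axiom D): yes — every world has a successor (e.g. w1 R w1).
Euclidean (axiom 5): no — w2 R w1 and w2 R w3, but not w1 R w3.
Transitive (axiom 4): no — w2 R w3 and w3 R w5, but not w2 R w5.
Reflexive (axiom T): no — w2 is not related to itself.
So F validates K, D; KD45 would additionally require R to be Euclidean and transitive. The strongest is D.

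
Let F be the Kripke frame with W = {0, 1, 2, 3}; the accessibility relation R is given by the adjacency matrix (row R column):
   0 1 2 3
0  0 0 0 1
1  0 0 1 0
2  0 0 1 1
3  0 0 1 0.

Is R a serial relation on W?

Serial: yes — every world has a successor (e.g. 0 R 3).

Yes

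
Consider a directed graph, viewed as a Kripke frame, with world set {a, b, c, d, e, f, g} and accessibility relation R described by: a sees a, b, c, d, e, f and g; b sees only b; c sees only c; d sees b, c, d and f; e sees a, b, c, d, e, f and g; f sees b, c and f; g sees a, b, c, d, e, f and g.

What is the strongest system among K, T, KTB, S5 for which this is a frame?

Reflexive (axiom T): yes — every world is R-related to itself.
Symmetric (axiom B): no — a R b but not b R a.
Euclidean (axiom 5): no — a R b and a R c, but not b R c.
So F validates K, T; KTB would additionally require R to be symmetric. The strongest is T.

T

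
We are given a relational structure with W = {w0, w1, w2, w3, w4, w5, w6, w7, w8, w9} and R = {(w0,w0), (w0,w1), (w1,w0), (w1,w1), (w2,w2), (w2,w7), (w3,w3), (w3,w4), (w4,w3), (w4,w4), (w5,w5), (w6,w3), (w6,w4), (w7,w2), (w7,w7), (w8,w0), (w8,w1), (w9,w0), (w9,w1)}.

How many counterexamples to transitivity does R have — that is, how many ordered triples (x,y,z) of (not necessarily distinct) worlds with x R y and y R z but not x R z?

0

R is transitive; there are no such tuples.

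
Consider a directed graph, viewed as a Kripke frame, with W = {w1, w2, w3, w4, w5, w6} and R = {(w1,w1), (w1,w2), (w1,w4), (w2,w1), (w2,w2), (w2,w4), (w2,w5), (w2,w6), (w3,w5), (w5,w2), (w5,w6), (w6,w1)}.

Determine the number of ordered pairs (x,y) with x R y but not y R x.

Enumerating: (w1,w4), (w2,w4), (w2,w6), (w3,w5), (w5,w6), (w6,w1).

6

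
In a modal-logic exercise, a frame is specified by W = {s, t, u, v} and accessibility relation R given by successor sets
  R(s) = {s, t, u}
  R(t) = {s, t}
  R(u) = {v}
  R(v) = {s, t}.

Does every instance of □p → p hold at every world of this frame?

Axiom T corresponds to the accessibility relation being reflexive.
Reflexive: no — u is not related to itself.

No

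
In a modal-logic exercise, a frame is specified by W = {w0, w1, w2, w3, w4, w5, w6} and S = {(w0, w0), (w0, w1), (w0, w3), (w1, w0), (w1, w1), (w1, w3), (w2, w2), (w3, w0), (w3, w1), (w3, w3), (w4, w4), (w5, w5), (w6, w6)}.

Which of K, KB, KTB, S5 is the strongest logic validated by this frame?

Symmetric (axiom B): yes — every pair in S has its reverse in S.
Reflexive (axiom T): yes — every world is S-related to itself.
Euclidean (axiom 5): yes — any two successors of a common world are S-related.
So F validates K, KB, KTB, S5. The strongest is S5.

S5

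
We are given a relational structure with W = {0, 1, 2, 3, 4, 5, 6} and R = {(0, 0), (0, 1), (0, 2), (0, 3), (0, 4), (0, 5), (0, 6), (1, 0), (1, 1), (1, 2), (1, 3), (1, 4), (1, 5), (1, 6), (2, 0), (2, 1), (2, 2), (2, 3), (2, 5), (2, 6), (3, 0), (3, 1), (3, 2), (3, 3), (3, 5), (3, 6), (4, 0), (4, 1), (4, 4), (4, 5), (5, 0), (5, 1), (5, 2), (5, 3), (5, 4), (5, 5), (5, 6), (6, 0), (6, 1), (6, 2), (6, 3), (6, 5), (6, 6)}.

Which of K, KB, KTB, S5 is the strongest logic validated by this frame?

Symmetric (axiom B): yes — every pair in R has its reverse in R.
Reflexive (axiom T): yes — every world is R-related to itself.
Euclidean (axiom 5): no — 0 R 2 and 0 R 4, but not 2 R 4.
So F validates K, KB, KTB; S5 would additionally require R to be Euclidean. The strongest is KTB.

KTB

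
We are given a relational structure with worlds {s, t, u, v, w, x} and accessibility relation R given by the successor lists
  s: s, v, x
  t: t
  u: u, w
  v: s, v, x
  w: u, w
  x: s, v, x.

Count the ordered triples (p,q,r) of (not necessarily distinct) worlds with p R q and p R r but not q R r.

0

R is Euclidean; there are no such tuples.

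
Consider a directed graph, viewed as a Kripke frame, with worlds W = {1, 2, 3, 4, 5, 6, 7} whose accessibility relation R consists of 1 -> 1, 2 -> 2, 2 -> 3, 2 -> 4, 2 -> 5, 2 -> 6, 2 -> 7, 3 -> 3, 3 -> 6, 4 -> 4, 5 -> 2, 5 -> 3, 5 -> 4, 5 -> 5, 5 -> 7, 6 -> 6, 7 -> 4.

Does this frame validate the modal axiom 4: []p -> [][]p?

No

The schema 4 characterises exactly the transitive frames.
Transitive: no — 5 R 2 and 2 R 6, but not 5 R 6.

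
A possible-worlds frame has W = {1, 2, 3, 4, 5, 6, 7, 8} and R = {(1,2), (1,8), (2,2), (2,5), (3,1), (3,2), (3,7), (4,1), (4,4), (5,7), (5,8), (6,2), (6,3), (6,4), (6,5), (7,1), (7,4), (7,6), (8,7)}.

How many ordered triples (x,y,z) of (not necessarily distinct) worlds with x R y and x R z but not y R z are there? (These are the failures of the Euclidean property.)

35

Enumerating: (1,2,8), (1,8,2), (1,8,8), (2,5,2), (2,5,5), (3,1,1), (3,1,7), (3,2,1), (3,2,7), (3,7,2), (3,7,7), (4,1,1), … and 23 more.
Total: 35.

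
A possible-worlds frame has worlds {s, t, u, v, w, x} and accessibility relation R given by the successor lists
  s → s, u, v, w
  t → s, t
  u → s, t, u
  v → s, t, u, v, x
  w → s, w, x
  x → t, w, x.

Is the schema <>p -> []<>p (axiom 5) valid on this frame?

The schema 5 characterises exactly the Euclidean frames.
Euclidean: no — s R u and s R v, but not u R v.

No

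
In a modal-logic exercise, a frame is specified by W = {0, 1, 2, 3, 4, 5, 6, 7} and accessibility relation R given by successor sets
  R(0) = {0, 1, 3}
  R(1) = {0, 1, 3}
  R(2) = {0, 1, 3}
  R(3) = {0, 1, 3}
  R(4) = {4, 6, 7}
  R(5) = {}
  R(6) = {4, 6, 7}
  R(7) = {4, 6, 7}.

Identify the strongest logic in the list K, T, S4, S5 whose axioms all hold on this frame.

Reflexive (axiom T): no — 2 is not related to itself.
Transitive (axiom 4): yes — every two-step R-path is closed by a direct edge.
Euclidean (axiom 5): yes — any two successors of a common world are R-related.
So F validates K; T would additionally require R to be reflexive. The strongest is K.

K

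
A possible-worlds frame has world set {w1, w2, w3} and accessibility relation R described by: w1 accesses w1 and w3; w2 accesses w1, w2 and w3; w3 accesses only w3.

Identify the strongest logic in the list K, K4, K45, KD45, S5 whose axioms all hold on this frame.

K4

Transitive (axiom 4): yes — every two-step R-path is closed by a direct edge.
Euclidean (axiom 5): no — w2 R w3 and w2 R w1, but not w3 R w1.
Serial (axiom D): yes — every world has a successor (e.g. w1 R w1).
Reflexive (axiom T): yes — every world is R-related to itself.
So F validates K, K4; K45 would additionally require R to be Euclidean. The strongest is K4.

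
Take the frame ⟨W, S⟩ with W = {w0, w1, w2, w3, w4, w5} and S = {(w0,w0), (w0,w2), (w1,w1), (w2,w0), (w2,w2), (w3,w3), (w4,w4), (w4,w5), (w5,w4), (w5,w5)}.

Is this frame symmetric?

Symmetric: yes — every pair in S has its reverse in S.

Yes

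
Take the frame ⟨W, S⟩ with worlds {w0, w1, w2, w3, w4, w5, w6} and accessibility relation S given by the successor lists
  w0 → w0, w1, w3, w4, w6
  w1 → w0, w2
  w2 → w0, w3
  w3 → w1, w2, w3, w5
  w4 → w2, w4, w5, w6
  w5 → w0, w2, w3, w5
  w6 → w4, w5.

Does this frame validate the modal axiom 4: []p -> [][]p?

By correspondence theory, 4 is valid on a frame iff S is transitive.
Transitive: no — w0 S w1 and w1 S w2, but not w0 S w2.

No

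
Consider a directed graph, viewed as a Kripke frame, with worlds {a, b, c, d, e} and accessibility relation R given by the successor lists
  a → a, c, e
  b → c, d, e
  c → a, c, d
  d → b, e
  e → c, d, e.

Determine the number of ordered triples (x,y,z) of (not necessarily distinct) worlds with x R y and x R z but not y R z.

14

Enumerating: (a,c,e), (a,e,a), (b,c,e), (b,d,c), (b,d,d), (c,a,d), (c,d,a), (c,d,c), (c,d,d), (d,b,b), (d,e,b), (e,c,e), (e,d,c), (e,d,d).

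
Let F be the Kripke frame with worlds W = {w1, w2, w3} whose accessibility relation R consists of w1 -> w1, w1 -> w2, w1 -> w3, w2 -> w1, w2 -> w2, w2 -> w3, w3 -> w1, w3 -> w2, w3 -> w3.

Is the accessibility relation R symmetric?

Yes

Symmetric: yes — every pair in R has its reverse in R.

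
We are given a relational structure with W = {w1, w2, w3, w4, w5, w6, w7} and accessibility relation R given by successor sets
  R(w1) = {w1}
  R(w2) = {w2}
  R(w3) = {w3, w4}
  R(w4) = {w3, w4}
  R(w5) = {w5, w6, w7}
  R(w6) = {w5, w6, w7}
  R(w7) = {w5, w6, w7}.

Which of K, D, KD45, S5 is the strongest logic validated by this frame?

S5

Serial (axiom D): yes — every world has a successor (e.g. w1 R w1).
Euclidean (axiom 5): yes — any two successors of a common world are R-related.
Transitive (axiom 4): yes — every two-step R-path is closed by a direct edge.
Reflexive (axiom T): yes — every world is R-related to itself.
So F validates K, D, KD45, S5. The strongest is S5.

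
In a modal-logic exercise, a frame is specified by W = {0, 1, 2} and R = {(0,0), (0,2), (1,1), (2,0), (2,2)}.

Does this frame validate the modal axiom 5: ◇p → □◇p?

Yes

Axiom 5 corresponds to the accessibility relation being Euclidean.
Euclidean: yes — any two successors of a common world are R-related.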